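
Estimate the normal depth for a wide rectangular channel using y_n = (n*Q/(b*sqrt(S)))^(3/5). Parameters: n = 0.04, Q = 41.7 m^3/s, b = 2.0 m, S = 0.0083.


We use the wide-channel approximation y_n = (n*Q/(b*sqrt(S)))^(3/5).
sqrt(S) = sqrt(0.0083) = 0.091104.
Numerator: n*Q = 0.04 * 41.7 = 1.668.
Denominator: b*sqrt(S) = 2.0 * 0.091104 = 0.182208.
arg = 9.1543.
y_n = 9.1543^(3/5) = 3.7755 m.

3.7755


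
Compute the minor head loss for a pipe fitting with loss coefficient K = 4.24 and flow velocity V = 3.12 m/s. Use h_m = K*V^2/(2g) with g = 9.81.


Minor loss formula: h_m = K * V^2/(2g).
V^2 = 3.12^2 = 9.7344.
V^2/(2g) = 9.7344 / 19.62 = 0.4961 m.
h_m = 4.24 * 0.4961 = 2.1037 m.

2.1037


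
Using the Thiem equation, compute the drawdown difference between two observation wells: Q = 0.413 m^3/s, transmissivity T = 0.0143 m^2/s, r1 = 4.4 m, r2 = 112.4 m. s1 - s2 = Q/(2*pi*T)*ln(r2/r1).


Thiem equation: s1 - s2 = Q/(2*pi*T) * ln(r2/r1).
ln(r2/r1) = ln(112.4/4.4) = 3.2405.
Q/(2*pi*T) = 0.413 / (2*pi*0.0143) = 0.413 / 0.0898 = 4.5966.
s1 - s2 = 4.5966 * 3.2405 = 14.895 m.

14.895


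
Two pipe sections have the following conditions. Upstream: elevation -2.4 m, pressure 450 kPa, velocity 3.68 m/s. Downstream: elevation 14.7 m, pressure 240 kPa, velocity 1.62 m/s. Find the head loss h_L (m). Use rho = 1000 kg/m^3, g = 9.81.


Total head at each section: H = z + p/(rho*g) + V^2/(2g).
H1 = -2.4 + 450*1000/(1000*9.81) + 3.68^2/(2*9.81)
   = -2.4 + 45.872 + 0.6902
   = 44.162 m.
H2 = 14.7 + 240*1000/(1000*9.81) + 1.62^2/(2*9.81)
   = 14.7 + 24.465 + 0.1338
   = 39.299 m.
h_L = H1 - H2 = 44.162 - 39.299 = 4.863 m.

4.863


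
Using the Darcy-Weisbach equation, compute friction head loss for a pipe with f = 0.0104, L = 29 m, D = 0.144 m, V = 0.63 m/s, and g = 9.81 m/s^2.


Darcy-Weisbach equation: h_f = f * (L/D) * V^2/(2g).
f * L/D = 0.0104 * 29/0.144 = 2.0944.
V^2/(2g) = 0.63^2 / (2*9.81) = 0.3969 / 19.62 = 0.0202 m.
h_f = 2.0944 * 0.0202 = 0.042 m.

0.042


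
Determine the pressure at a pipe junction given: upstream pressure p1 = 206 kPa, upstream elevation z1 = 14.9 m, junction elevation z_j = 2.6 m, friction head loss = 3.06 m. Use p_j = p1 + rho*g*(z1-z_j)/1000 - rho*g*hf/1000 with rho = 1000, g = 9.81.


Junction pressure: p_j = p1 + rho*g*(z1 - z_j)/1000 - rho*g*hf/1000.
Elevation term = 1000*9.81*(14.9 - 2.6)/1000 = 120.663 kPa.
Friction term = 1000*9.81*3.06/1000 = 30.019 kPa.
p_j = 206 + 120.663 - 30.019 = 296.64 kPa.

296.64


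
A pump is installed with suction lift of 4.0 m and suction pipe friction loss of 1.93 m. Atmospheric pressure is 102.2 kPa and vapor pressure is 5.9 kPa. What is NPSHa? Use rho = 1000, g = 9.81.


NPSHa = p_atm/(rho*g) - z_s - hf_s - p_vap/(rho*g).
p_atm/(rho*g) = 102.2*1000 / (1000*9.81) = 10.418 m.
p_vap/(rho*g) = 5.9*1000 / (1000*9.81) = 0.601 m.
NPSHa = 10.418 - 4.0 - 1.93 - 0.601
      = 3.89 m.

3.89


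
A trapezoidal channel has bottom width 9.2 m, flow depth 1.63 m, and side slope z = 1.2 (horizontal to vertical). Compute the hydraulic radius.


For a trapezoidal section with side slope z:
A = (b + z*y)*y = (9.2 + 1.2*1.63)*1.63 = 18.184 m^2.
P = b + 2*y*sqrt(1 + z^2) = 9.2 + 2*1.63*sqrt(1 + 1.2^2) = 14.292 m.
R = A/P = 18.184 / 14.292 = 1.2723 m.

1.2723


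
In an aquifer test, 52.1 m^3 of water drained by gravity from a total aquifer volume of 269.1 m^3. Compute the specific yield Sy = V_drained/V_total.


Specific yield Sy = Volume drained / Total volume.
Sy = 52.1 / 269.1
   = 0.1936.

0.1936


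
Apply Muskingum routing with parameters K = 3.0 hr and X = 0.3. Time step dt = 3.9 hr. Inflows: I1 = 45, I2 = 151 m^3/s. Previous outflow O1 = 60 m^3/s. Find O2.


Muskingum coefficients:
denom = 2*K*(1-X) + dt = 2*3.0*(1-0.3) + 3.9 = 8.1.
C0 = (dt - 2*K*X)/denom = (3.9 - 2*3.0*0.3)/8.1 = 0.2593.
C1 = (dt + 2*K*X)/denom = (3.9 + 2*3.0*0.3)/8.1 = 0.7037.
C2 = (2*K*(1-X) - dt)/denom = 0.037.
O2 = C0*I2 + C1*I1 + C2*O1
   = 0.2593*151 + 0.7037*45 + 0.037*60
   = 73.04 m^3/s.

73.04


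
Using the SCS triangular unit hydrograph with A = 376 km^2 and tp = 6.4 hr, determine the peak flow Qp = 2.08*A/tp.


SCS formula: Qp = 2.08 * A / tp.
Qp = 2.08 * 376 / 6.4
   = 782.08 / 6.4
   = 122.2 m^3/s per cm.

122.2


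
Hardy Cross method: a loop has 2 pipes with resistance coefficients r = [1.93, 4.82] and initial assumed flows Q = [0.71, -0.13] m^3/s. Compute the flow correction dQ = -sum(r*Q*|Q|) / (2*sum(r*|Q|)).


Numerator terms (r*Q*|Q|): 1.93*0.71*|0.71| = 0.9729; 4.82*-0.13*|-0.13| = -0.0815.
Sum of numerator = 0.8915.
Denominator terms (r*|Q|): 1.93*|0.71| = 1.3703; 4.82*|-0.13| = 0.6266.
2 * sum of denominator = 2 * 1.9969 = 3.9938.
dQ = -0.8915 / 3.9938 = -0.2232 m^3/s.

-0.2232


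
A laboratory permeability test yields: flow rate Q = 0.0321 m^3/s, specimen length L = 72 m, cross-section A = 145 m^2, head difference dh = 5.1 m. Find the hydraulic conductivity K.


From K = Q*L / (A*dh):
Numerator: Q*L = 0.0321 * 72 = 2.3112.
Denominator: A*dh = 145 * 5.1 = 739.5.
K = 2.3112 / 739.5 = 0.003125 m/s.

0.003125


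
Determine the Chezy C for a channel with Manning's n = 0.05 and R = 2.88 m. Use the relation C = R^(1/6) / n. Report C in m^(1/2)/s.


The Chezy coefficient relates to Manning's n through C = R^(1/6) / n.
R^(1/6) = 2.88^(1/6) = 1.192794.
C = 1.192794 / 0.05 = 23.86 m^(1/2)/s.

23.86


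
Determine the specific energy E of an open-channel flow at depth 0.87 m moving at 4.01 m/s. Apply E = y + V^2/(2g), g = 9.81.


Specific energy E = y + V^2/(2g).
Velocity head = V^2/(2g) = 4.01^2 / (2*9.81) = 16.0801 / 19.62 = 0.8196 m.
E = 0.87 + 0.8196 = 1.6896 m.

1.6896


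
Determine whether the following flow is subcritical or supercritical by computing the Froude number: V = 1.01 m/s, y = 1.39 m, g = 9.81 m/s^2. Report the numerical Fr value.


The Froude number is defined as Fr = V / sqrt(g*y).
g*y = 9.81 * 1.39 = 13.6359.
sqrt(g*y) = sqrt(13.6359) = 3.6927.
Fr = 1.01 / 3.6927 = 0.2735.
Since Fr < 1, the flow is subcritical.

0.2735


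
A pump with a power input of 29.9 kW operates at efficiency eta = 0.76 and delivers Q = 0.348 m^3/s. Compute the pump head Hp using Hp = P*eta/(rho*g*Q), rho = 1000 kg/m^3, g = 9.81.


Pump head formula: Hp = P * eta / (rho * g * Q).
Numerator: P * eta = 29.9 * 1000 * 0.76 = 22724.0 W.
Denominator: rho * g * Q = 1000 * 9.81 * 0.348 = 3413.88.
Hp = 22724.0 / 3413.88 = 6.66 m.

6.66


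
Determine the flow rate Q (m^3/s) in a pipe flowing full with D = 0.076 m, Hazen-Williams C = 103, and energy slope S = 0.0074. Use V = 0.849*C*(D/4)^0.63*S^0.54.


For a full circular pipe, R = D/4 = 0.076/4 = 0.019 m.
V = 0.849 * 103 * 0.019^0.63 * 0.0074^0.54
  = 0.849 * 103 * 0.082341 * 0.070694
  = 0.509 m/s.
Pipe area A = pi*D^2/4 = pi*0.076^2/4 = 0.0045 m^2.
Q = A * V = 0.0045 * 0.509 = 0.0023 m^3/s.

0.0023


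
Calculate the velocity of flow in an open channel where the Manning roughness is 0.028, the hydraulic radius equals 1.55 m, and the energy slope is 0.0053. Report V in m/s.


Manning's equation gives V = (1/n) * R^(2/3) * S^(1/2).
First, compute R^(2/3) = 1.55^(2/3) = 1.3393.
Next, S^(1/2) = 0.0053^(1/2) = 0.072801.
Then 1/n = 1/0.028 = 35.71.
V = 35.71 * 1.3393 * 0.072801 = 3.4823 m/s.

3.4823


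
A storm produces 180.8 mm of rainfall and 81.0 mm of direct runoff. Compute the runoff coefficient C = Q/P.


The runoff coefficient C = runoff depth / rainfall depth.
C = 81.0 / 180.8
  = 0.448.

0.448


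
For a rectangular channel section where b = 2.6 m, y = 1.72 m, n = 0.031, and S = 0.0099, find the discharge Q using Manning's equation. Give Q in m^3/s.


For a rectangular channel, the cross-sectional area A = b * y = 2.6 * 1.72 = 4.47 m^2.
The wetted perimeter P = b + 2y = 2.6 + 2*1.72 = 6.04 m.
Hydraulic radius R = A/P = 4.47/6.04 = 0.7404 m.
Velocity V = (1/n)*R^(2/3)*S^(1/2) = (1/0.031)*0.7404^(2/3)*0.0099^(1/2) = 2.6268 m/s.
Discharge Q = A * V = 4.47 * 2.6268 = 11.747 m^3/s.

11.747


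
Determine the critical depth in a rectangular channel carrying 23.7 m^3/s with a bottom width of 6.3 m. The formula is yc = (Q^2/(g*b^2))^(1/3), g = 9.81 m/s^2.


Using yc = (Q^2 / (g * b^2))^(1/3):
Q^2 = 23.7^2 = 561.69.
g * b^2 = 9.81 * 6.3^2 = 9.81 * 39.69 = 389.36.
Q^2 / (g*b^2) = 561.69 / 389.36 = 1.4426.
yc = 1.4426^(1/3) = 1.1299 m.

1.1299


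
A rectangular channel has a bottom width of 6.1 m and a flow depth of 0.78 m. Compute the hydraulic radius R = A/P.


For a rectangular section:
Flow area A = b * y = 6.1 * 0.78 = 4.76 m^2.
Wetted perimeter P = b + 2y = 6.1 + 2*0.78 = 7.66 m.
Hydraulic radius R = A/P = 4.76 / 7.66 = 0.6211 m.

0.6211


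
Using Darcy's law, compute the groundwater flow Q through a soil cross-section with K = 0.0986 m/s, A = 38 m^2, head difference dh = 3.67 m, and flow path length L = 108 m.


Darcy's law: Q = K * A * i, where i = dh/L.
Hydraulic gradient i = 3.67 / 108 = 0.033981.
Q = 0.0986 * 38 * 0.033981
  = 0.1273 m^3/s.

0.1273


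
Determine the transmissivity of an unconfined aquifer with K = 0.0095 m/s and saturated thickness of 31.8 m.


Transmissivity is defined as T = K * h.
T = 0.0095 * 31.8
  = 0.3021 m^2/s.

0.3021


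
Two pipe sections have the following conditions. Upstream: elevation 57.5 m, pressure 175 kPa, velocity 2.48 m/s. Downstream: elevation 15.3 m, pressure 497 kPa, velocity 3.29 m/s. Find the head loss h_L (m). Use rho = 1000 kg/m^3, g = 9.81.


Total head at each section: H = z + p/(rho*g) + V^2/(2g).
H1 = 57.5 + 175*1000/(1000*9.81) + 2.48^2/(2*9.81)
   = 57.5 + 17.839 + 0.3135
   = 75.652 m.
H2 = 15.3 + 497*1000/(1000*9.81) + 3.29^2/(2*9.81)
   = 15.3 + 50.663 + 0.5517
   = 66.514 m.
h_L = H1 - H2 = 75.652 - 66.514 = 9.138 m.

9.138


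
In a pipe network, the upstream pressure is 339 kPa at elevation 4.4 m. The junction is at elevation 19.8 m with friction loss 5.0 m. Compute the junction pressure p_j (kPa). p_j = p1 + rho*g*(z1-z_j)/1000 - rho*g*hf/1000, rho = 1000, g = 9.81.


Junction pressure: p_j = p1 + rho*g*(z1 - z_j)/1000 - rho*g*hf/1000.
Elevation term = 1000*9.81*(4.4 - 19.8)/1000 = -151.074 kPa.
Friction term = 1000*9.81*5.0/1000 = 49.05 kPa.
p_j = 339 + -151.074 - 49.05 = 138.88 kPa.

138.88


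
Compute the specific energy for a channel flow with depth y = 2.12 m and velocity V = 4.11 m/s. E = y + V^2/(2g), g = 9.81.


Specific energy E = y + V^2/(2g).
Velocity head = V^2/(2g) = 4.11^2 / (2*9.81) = 16.8921 / 19.62 = 0.861 m.
E = 2.12 + 0.861 = 2.981 m.

2.981


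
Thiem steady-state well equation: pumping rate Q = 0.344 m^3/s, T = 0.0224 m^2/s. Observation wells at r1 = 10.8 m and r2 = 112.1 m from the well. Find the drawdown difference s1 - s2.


Thiem equation: s1 - s2 = Q/(2*pi*T) * ln(r2/r1).
ln(r2/r1) = ln(112.1/10.8) = 2.3398.
Q/(2*pi*T) = 0.344 / (2*pi*0.0224) = 0.344 / 0.1407 = 2.4442.
s1 - s2 = 2.4442 * 2.3398 = 5.719 m.

5.719


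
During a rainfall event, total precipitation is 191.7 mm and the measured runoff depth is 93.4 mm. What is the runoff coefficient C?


The runoff coefficient C = runoff depth / rainfall depth.
C = 93.4 / 191.7
  = 0.4872.

0.4872


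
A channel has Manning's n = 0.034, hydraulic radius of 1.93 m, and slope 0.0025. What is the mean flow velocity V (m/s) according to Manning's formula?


Manning's equation gives V = (1/n) * R^(2/3) * S^(1/2).
First, compute R^(2/3) = 1.93^(2/3) = 1.5501.
Next, S^(1/2) = 0.0025^(1/2) = 0.05.
Then 1/n = 1/0.034 = 29.41.
V = 29.41 * 1.5501 * 0.05 = 2.2796 m/s.

2.2796


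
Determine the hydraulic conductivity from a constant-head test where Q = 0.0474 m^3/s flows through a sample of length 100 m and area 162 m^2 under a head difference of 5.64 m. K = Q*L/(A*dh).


From K = Q*L / (A*dh):
Numerator: Q*L = 0.0474 * 100 = 4.74.
Denominator: A*dh = 162 * 5.64 = 913.68.
K = 4.74 / 913.68 = 0.005188 m/s.

0.005188


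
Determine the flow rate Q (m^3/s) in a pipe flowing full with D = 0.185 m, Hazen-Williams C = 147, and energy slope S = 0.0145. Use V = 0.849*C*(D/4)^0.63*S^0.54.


For a full circular pipe, R = D/4 = 0.185/4 = 0.0462 m.
V = 0.849 * 147 * 0.0462^0.63 * 0.0145^0.54
  = 0.849 * 147 * 0.144218 * 0.101657
  = 1.8297 m/s.
Pipe area A = pi*D^2/4 = pi*0.185^2/4 = 0.0269 m^2.
Q = A * V = 0.0269 * 1.8297 = 0.0492 m^3/s.

0.0492


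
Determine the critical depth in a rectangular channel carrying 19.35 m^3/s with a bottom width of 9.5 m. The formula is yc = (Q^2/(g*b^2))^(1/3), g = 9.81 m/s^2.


Using yc = (Q^2 / (g * b^2))^(1/3):
Q^2 = 19.35^2 = 374.42.
g * b^2 = 9.81 * 9.5^2 = 9.81 * 90.25 = 885.35.
Q^2 / (g*b^2) = 374.42 / 885.35 = 0.4229.
yc = 0.4229^(1/3) = 0.7506 m.

0.7506


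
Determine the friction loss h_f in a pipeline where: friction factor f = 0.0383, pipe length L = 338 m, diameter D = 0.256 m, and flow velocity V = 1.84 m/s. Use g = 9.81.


Darcy-Weisbach equation: h_f = f * (L/D) * V^2/(2g).
f * L/D = 0.0383 * 338/0.256 = 50.568.
V^2/(2g) = 1.84^2 / (2*9.81) = 3.3856 / 19.62 = 0.1726 m.
h_f = 50.568 * 0.1726 = 8.726 m.

8.726


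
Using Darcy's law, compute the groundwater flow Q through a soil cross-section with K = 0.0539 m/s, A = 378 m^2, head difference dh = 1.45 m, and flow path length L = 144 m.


Darcy's law: Q = K * A * i, where i = dh/L.
Hydraulic gradient i = 1.45 / 144 = 0.010069.
Q = 0.0539 * 378 * 0.010069
  = 0.2052 m^3/s.

0.2052


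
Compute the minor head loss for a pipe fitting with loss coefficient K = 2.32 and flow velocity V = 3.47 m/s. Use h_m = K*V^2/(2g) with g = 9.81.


Minor loss formula: h_m = K * V^2/(2g).
V^2 = 3.47^2 = 12.0409.
V^2/(2g) = 12.0409 / 19.62 = 0.6137 m.
h_m = 2.32 * 0.6137 = 1.4238 m.

1.4238


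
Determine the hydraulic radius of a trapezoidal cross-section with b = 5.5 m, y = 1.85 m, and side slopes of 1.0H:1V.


For a trapezoidal section with side slope z:
A = (b + z*y)*y = (5.5 + 1.0*1.85)*1.85 = 13.598 m^2.
P = b + 2*y*sqrt(1 + z^2) = 5.5 + 2*1.85*sqrt(1 + 1.0^2) = 10.733 m.
R = A/P = 13.598 / 10.733 = 1.2669 m.

1.2669


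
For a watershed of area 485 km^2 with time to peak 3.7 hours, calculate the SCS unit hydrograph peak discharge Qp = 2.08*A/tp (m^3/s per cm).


SCS formula: Qp = 2.08 * A / tp.
Qp = 2.08 * 485 / 3.7
   = 1008.8 / 3.7
   = 272.65 m^3/s per cm.

272.65


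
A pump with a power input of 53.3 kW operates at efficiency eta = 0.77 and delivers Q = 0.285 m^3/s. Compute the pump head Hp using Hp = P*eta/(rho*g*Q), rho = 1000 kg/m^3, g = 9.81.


Pump head formula: Hp = P * eta / (rho * g * Q).
Numerator: P * eta = 53.3 * 1000 * 0.77 = 41041.0 W.
Denominator: rho * g * Q = 1000 * 9.81 * 0.285 = 2795.85.
Hp = 41041.0 / 2795.85 = 14.68 m.

14.68


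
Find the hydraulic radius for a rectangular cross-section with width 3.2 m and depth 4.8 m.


For a rectangular section:
Flow area A = b * y = 3.2 * 4.8 = 15.36 m^2.
Wetted perimeter P = b + 2y = 3.2 + 2*4.8 = 12.8 m.
Hydraulic radius R = A/P = 15.36 / 12.8 = 1.2 m.

1.2


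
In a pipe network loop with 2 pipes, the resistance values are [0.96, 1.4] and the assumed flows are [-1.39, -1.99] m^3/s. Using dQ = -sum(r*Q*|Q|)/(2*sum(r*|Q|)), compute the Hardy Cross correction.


Numerator terms (r*Q*|Q|): 0.96*-1.39*|-1.39| = -1.8548; 1.4*-1.99*|-1.99| = -5.5441.
Sum of numerator = -7.399.
Denominator terms (r*|Q|): 0.96*|-1.39| = 1.3344; 1.4*|-1.99| = 2.786.
2 * sum of denominator = 2 * 4.1204 = 8.2408.
dQ = --7.399 / 8.2408 = 0.8978 m^3/s.

0.8978


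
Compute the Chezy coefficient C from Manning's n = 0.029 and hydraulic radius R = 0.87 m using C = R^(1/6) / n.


The Chezy coefficient relates to Manning's n through C = R^(1/6) / n.
R^(1/6) = 0.87^(1/6) = 0.977057.
C = 0.977057 / 0.029 = 33.69 m^(1/2)/s.

33.69


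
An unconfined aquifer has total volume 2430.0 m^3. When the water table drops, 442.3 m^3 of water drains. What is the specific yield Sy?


Specific yield Sy = Volume drained / Total volume.
Sy = 442.3 / 2430.0
   = 0.182.

0.182


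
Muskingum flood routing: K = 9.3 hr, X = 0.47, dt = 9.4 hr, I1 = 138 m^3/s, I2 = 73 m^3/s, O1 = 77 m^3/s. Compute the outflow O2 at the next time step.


Muskingum coefficients:
denom = 2*K*(1-X) + dt = 2*9.3*(1-0.47) + 9.4 = 19.258.
C0 = (dt - 2*K*X)/denom = (9.4 - 2*9.3*0.47)/19.258 = 0.0342.
C1 = (dt + 2*K*X)/denom = (9.4 + 2*9.3*0.47)/19.258 = 0.9421.
C2 = (2*K*(1-X) - dt)/denom = 0.0238.
O2 = C0*I2 + C1*I1 + C2*O1
   = 0.0342*73 + 0.9421*138 + 0.0238*77
   = 134.33 m^3/s.

134.33


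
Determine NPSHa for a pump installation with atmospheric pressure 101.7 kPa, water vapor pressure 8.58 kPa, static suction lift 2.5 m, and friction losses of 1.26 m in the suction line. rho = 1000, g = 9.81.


NPSHa = p_atm/(rho*g) - z_s - hf_s - p_vap/(rho*g).
p_atm/(rho*g) = 101.7*1000 / (1000*9.81) = 10.367 m.
p_vap/(rho*g) = 8.58*1000 / (1000*9.81) = 0.875 m.
NPSHa = 10.367 - 2.5 - 1.26 - 0.875
      = 5.73 m.

5.73


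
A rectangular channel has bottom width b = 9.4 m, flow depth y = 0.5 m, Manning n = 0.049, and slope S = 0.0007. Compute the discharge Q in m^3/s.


For a rectangular channel, the cross-sectional area A = b * y = 9.4 * 0.5 = 4.7 m^2.
The wetted perimeter P = b + 2y = 9.4 + 2*0.5 = 10.4 m.
Hydraulic radius R = A/P = 4.7/10.4 = 0.4519 m.
Velocity V = (1/n)*R^(2/3)*S^(1/2) = (1/0.049)*0.4519^(2/3)*0.0007^(1/2) = 0.318 m/s.
Discharge Q = A * V = 4.7 * 0.318 = 1.494 m^3/s.

1.494


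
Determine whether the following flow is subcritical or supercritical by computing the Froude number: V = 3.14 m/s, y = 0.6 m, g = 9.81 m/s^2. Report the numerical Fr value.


The Froude number is defined as Fr = V / sqrt(g*y).
g*y = 9.81 * 0.6 = 5.886.
sqrt(g*y) = sqrt(5.886) = 2.4261.
Fr = 3.14 / 2.4261 = 1.2943.
Since Fr > 1, the flow is supercritical.

1.2943


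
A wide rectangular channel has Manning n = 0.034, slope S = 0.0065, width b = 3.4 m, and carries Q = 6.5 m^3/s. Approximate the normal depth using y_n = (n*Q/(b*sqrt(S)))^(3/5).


We use the wide-channel approximation y_n = (n*Q/(b*sqrt(S)))^(3/5).
sqrt(S) = sqrt(0.0065) = 0.080623.
Numerator: n*Q = 0.034 * 6.5 = 0.221.
Denominator: b*sqrt(S) = 3.4 * 0.080623 = 0.274118.
arg = 0.8062.
y_n = 0.8062^(3/5) = 0.8788 m.

0.8788


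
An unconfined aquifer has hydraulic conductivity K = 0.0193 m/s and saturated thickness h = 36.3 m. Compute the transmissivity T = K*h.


Transmissivity is defined as T = K * h.
T = 0.0193 * 36.3
  = 0.7006 m^2/s.

0.7006


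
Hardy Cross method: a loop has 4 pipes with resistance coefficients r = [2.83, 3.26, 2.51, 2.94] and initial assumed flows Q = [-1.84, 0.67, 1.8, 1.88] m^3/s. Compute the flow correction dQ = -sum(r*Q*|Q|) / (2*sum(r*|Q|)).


Numerator terms (r*Q*|Q|): 2.83*-1.84*|-1.84| = -9.5812; 3.26*0.67*|0.67| = 1.4634; 2.51*1.8*|1.8| = 8.1324; 2.94*1.88*|1.88| = 10.3911.
Sum of numerator = 10.4057.
Denominator terms (r*|Q|): 2.83*|-1.84| = 5.2072; 3.26*|0.67| = 2.1842; 2.51*|1.8| = 4.518; 2.94*|1.88| = 5.5272.
2 * sum of denominator = 2 * 17.4366 = 34.8732.
dQ = -10.4057 / 34.8732 = -0.2984 m^3/s.

-0.2984


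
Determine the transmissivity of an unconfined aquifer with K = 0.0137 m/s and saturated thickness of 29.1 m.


Transmissivity is defined as T = K * h.
T = 0.0137 * 29.1
  = 0.3987 m^2/s.

0.3987


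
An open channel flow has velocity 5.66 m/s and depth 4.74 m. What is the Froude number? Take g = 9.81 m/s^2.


The Froude number is defined as Fr = V / sqrt(g*y).
g*y = 9.81 * 4.74 = 46.4994.
sqrt(g*y) = sqrt(46.4994) = 6.819.
Fr = 5.66 / 6.819 = 0.83.

0.83


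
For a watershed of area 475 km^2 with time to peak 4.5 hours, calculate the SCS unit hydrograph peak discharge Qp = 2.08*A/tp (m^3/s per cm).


SCS formula: Qp = 2.08 * A / tp.
Qp = 2.08 * 475 / 4.5
   = 988.0 / 4.5
   = 219.56 m^3/s per cm.

219.56


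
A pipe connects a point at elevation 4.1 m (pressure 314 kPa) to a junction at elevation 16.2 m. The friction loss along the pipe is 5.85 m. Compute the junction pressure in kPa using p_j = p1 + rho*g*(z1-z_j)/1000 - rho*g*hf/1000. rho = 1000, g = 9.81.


Junction pressure: p_j = p1 + rho*g*(z1 - z_j)/1000 - rho*g*hf/1000.
Elevation term = 1000*9.81*(4.1 - 16.2)/1000 = -118.701 kPa.
Friction term = 1000*9.81*5.85/1000 = 57.389 kPa.
p_j = 314 + -118.701 - 57.389 = 137.91 kPa.

137.91


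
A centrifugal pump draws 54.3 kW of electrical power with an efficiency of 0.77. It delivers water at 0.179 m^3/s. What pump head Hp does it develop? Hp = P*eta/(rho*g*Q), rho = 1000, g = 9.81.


Pump head formula: Hp = P * eta / (rho * g * Q).
Numerator: P * eta = 54.3 * 1000 * 0.77 = 41811.0 W.
Denominator: rho * g * Q = 1000 * 9.81 * 0.179 = 1755.99.
Hp = 41811.0 / 1755.99 = 23.81 m.

23.81


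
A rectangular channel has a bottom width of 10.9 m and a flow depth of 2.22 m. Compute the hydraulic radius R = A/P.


For a rectangular section:
Flow area A = b * y = 10.9 * 2.22 = 24.2 m^2.
Wetted perimeter P = b + 2y = 10.9 + 2*2.22 = 15.34 m.
Hydraulic radius R = A/P = 24.2 / 15.34 = 1.5774 m.

1.5774


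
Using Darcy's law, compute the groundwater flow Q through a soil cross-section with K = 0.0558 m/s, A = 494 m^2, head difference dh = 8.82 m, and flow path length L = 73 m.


Darcy's law: Q = K * A * i, where i = dh/L.
Hydraulic gradient i = 8.82 / 73 = 0.120822.
Q = 0.0558 * 494 * 0.120822
  = 3.3305 m^3/s.

3.3305


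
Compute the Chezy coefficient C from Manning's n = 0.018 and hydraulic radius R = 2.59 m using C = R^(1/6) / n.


The Chezy coefficient relates to Manning's n through C = R^(1/6) / n.
R^(1/6) = 2.59^(1/6) = 1.17188.
C = 1.17188 / 0.018 = 65.1 m^(1/2)/s.

65.1


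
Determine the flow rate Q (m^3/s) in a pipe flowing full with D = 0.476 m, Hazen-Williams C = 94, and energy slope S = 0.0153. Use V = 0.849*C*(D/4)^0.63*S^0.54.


For a full circular pipe, R = D/4 = 0.476/4 = 0.119 m.
V = 0.849 * 94 * 0.119^0.63 * 0.0153^0.54
  = 0.849 * 94 * 0.261574 * 0.104649
  = 2.1846 m/s.
Pipe area A = pi*D^2/4 = pi*0.476^2/4 = 0.178 m^2.
Q = A * V = 0.178 * 2.1846 = 0.3887 m^3/s.

0.3887


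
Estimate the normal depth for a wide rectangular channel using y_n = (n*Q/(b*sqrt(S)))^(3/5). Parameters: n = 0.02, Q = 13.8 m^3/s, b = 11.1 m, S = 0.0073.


We use the wide-channel approximation y_n = (n*Q/(b*sqrt(S)))^(3/5).
sqrt(S) = sqrt(0.0073) = 0.08544.
Numerator: n*Q = 0.02 * 13.8 = 0.276.
Denominator: b*sqrt(S) = 11.1 * 0.08544 = 0.948384.
arg = 0.291.
y_n = 0.291^(3/5) = 0.4768 m.

0.4768


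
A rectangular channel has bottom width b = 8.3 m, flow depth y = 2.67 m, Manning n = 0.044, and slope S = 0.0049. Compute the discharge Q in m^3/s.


For a rectangular channel, the cross-sectional area A = b * y = 8.3 * 2.67 = 22.16 m^2.
The wetted perimeter P = b + 2y = 8.3 + 2*2.67 = 13.64 m.
Hydraulic radius R = A/P = 22.16/13.64 = 1.6247 m.
Velocity V = (1/n)*R^(2/3)*S^(1/2) = (1/0.044)*1.6247^(2/3)*0.0049^(1/2) = 2.1987 m/s.
Discharge Q = A * V = 22.16 * 2.1987 = 48.725 m^3/s.

48.725


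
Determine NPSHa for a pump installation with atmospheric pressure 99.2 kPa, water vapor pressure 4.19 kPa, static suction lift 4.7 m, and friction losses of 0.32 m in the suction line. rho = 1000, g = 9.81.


NPSHa = p_atm/(rho*g) - z_s - hf_s - p_vap/(rho*g).
p_atm/(rho*g) = 99.2*1000 / (1000*9.81) = 10.112 m.
p_vap/(rho*g) = 4.19*1000 / (1000*9.81) = 0.427 m.
NPSHa = 10.112 - 4.7 - 0.32 - 0.427
      = 4.67 m.

4.67


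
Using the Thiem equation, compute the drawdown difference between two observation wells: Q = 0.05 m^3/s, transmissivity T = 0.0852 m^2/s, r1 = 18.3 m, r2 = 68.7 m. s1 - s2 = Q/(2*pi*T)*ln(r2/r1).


Thiem equation: s1 - s2 = Q/(2*pi*T) * ln(r2/r1).
ln(r2/r1) = ln(68.7/18.3) = 1.3228.
Q/(2*pi*T) = 0.05 / (2*pi*0.0852) = 0.05 / 0.5353 = 0.0934.
s1 - s2 = 0.0934 * 1.3228 = 0.1236 m.

0.1236


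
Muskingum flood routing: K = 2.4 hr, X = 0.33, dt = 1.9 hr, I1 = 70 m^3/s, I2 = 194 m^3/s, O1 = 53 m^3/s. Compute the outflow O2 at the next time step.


Muskingum coefficients:
denom = 2*K*(1-X) + dt = 2*2.4*(1-0.33) + 1.9 = 5.116.
C0 = (dt - 2*K*X)/denom = (1.9 - 2*2.4*0.33)/5.116 = 0.0618.
C1 = (dt + 2*K*X)/denom = (1.9 + 2*2.4*0.33)/5.116 = 0.681.
C2 = (2*K*(1-X) - dt)/denom = 0.2572.
O2 = C0*I2 + C1*I1 + C2*O1
   = 0.0618*194 + 0.681*70 + 0.2572*53
   = 73.29 m^3/s.

73.29


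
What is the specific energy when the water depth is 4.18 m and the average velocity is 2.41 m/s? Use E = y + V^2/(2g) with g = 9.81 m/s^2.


Specific energy E = y + V^2/(2g).
Velocity head = V^2/(2g) = 2.41^2 / (2*9.81) = 5.8081 / 19.62 = 0.296 m.
E = 4.18 + 0.296 = 4.476 m.

4.476


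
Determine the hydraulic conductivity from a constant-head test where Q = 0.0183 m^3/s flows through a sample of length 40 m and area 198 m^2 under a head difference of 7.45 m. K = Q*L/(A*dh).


From K = Q*L / (A*dh):
Numerator: Q*L = 0.0183 * 40 = 0.732.
Denominator: A*dh = 198 * 7.45 = 1475.1.
K = 0.732 / 1475.1 = 0.000496 m/s.

0.000496


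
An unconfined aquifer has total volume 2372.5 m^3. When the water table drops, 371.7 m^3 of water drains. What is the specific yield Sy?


Specific yield Sy = Volume drained / Total volume.
Sy = 371.7 / 2372.5
   = 0.1567.

0.1567


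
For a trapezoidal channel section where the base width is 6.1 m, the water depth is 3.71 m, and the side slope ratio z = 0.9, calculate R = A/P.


For a trapezoidal section with side slope z:
A = (b + z*y)*y = (6.1 + 0.9*3.71)*3.71 = 35.019 m^2.
P = b + 2*y*sqrt(1 + z^2) = 6.1 + 2*3.71*sqrt(1 + 0.9^2) = 16.083 m.
R = A/P = 35.019 / 16.083 = 2.1774 m.

2.1774


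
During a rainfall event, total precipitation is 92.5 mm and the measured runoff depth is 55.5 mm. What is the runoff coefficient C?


The runoff coefficient C = runoff depth / rainfall depth.
C = 55.5 / 92.5
  = 0.6.

0.6


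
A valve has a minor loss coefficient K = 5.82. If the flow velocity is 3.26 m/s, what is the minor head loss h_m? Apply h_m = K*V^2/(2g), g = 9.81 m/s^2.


Minor loss formula: h_m = K * V^2/(2g).
V^2 = 3.26^2 = 10.6276.
V^2/(2g) = 10.6276 / 19.62 = 0.5417 m.
h_m = 5.82 * 0.5417 = 3.1525 m.

3.1525


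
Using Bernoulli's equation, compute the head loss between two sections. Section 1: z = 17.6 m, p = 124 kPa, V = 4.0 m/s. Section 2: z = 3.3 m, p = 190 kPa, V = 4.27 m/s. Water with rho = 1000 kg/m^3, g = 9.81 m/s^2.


Total head at each section: H = z + p/(rho*g) + V^2/(2g).
H1 = 17.6 + 124*1000/(1000*9.81) + 4.0^2/(2*9.81)
   = 17.6 + 12.64 + 0.8155
   = 31.056 m.
H2 = 3.3 + 190*1000/(1000*9.81) + 4.27^2/(2*9.81)
   = 3.3 + 19.368 + 0.9293
   = 23.597 m.
h_L = H1 - H2 = 31.056 - 23.597 = 7.458 m.

7.458


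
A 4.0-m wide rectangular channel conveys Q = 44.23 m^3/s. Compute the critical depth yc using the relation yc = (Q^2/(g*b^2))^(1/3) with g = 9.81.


Using yc = (Q^2 / (g * b^2))^(1/3):
Q^2 = 44.23^2 = 1956.29.
g * b^2 = 9.81 * 4.0^2 = 9.81 * 16.0 = 156.96.
Q^2 / (g*b^2) = 1956.29 / 156.96 = 12.4636.
yc = 12.4636^(1/3) = 2.3185 m.

2.3185


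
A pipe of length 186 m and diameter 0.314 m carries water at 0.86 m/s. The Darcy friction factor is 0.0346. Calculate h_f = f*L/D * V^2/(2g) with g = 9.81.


Darcy-Weisbach equation: h_f = f * (L/D) * V^2/(2g).
f * L/D = 0.0346 * 186/0.314 = 20.4955.
V^2/(2g) = 0.86^2 / (2*9.81) = 0.7396 / 19.62 = 0.0377 m.
h_f = 20.4955 * 0.0377 = 0.773 m.

0.773


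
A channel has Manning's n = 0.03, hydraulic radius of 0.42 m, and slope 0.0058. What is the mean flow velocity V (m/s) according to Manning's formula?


Manning's equation gives V = (1/n) * R^(2/3) * S^(1/2).
First, compute R^(2/3) = 0.42^(2/3) = 0.5608.
Next, S^(1/2) = 0.0058^(1/2) = 0.076158.
Then 1/n = 1/0.03 = 33.33.
V = 33.33 * 0.5608 * 0.076158 = 1.4237 m/s.

1.4237


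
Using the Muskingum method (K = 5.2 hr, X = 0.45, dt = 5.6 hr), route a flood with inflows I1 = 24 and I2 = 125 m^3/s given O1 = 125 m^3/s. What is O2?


Muskingum coefficients:
denom = 2*K*(1-X) + dt = 2*5.2*(1-0.45) + 5.6 = 11.32.
C0 = (dt - 2*K*X)/denom = (5.6 - 2*5.2*0.45)/11.32 = 0.0813.
C1 = (dt + 2*K*X)/denom = (5.6 + 2*5.2*0.45)/11.32 = 0.9081.
C2 = (2*K*(1-X) - dt)/denom = 0.0106.
O2 = C0*I2 + C1*I1 + C2*O1
   = 0.0813*125 + 0.9081*24 + 0.0106*125
   = 33.28 m^3/s.

33.28


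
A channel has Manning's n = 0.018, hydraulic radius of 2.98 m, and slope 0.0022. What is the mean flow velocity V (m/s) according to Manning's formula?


Manning's equation gives V = (1/n) * R^(2/3) * S^(1/2).
First, compute R^(2/3) = 2.98^(2/3) = 2.0708.
Next, S^(1/2) = 0.0022^(1/2) = 0.046904.
Then 1/n = 1/0.018 = 55.56.
V = 55.56 * 2.0708 * 0.046904 = 5.3961 m/s.

5.3961


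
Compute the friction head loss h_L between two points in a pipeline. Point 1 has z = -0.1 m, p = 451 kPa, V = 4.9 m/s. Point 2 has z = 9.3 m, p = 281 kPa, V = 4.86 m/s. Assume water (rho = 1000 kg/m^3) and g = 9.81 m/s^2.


Total head at each section: H = z + p/(rho*g) + V^2/(2g).
H1 = -0.1 + 451*1000/(1000*9.81) + 4.9^2/(2*9.81)
   = -0.1 + 45.973 + 1.2238
   = 47.097 m.
H2 = 9.3 + 281*1000/(1000*9.81) + 4.86^2/(2*9.81)
   = 9.3 + 28.644 + 1.2039
   = 39.148 m.
h_L = H1 - H2 = 47.097 - 39.148 = 7.949 m.

7.949


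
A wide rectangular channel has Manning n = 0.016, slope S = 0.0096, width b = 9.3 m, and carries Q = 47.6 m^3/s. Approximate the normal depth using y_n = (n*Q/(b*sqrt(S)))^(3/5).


We use the wide-channel approximation y_n = (n*Q/(b*sqrt(S)))^(3/5).
sqrt(S) = sqrt(0.0096) = 0.09798.
Numerator: n*Q = 0.016 * 47.6 = 0.7616.
Denominator: b*sqrt(S) = 9.3 * 0.09798 = 0.911214.
arg = 0.8358.
y_n = 0.8358^(3/5) = 0.898 m.

0.898


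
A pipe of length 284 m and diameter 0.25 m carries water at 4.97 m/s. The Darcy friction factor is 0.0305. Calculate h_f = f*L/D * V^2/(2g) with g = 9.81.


Darcy-Weisbach equation: h_f = f * (L/D) * V^2/(2g).
f * L/D = 0.0305 * 284/0.25 = 34.648.
V^2/(2g) = 4.97^2 / (2*9.81) = 24.7009 / 19.62 = 1.259 m.
h_f = 34.648 * 1.259 = 43.621 m.

43.621


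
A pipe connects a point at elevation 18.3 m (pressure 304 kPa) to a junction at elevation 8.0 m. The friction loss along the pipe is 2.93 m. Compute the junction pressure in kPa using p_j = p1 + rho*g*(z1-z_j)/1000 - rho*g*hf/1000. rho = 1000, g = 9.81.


Junction pressure: p_j = p1 + rho*g*(z1 - z_j)/1000 - rho*g*hf/1000.
Elevation term = 1000*9.81*(18.3 - 8.0)/1000 = 101.043 kPa.
Friction term = 1000*9.81*2.93/1000 = 28.743 kPa.
p_j = 304 + 101.043 - 28.743 = 376.3 kPa.

376.3


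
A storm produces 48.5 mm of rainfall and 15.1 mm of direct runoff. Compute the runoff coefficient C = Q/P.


The runoff coefficient C = runoff depth / rainfall depth.
C = 15.1 / 48.5
  = 0.3113.

0.3113


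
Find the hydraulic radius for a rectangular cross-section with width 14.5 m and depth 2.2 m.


For a rectangular section:
Flow area A = b * y = 14.5 * 2.2 = 31.9 m^2.
Wetted perimeter P = b + 2y = 14.5 + 2*2.2 = 18.9 m.
Hydraulic radius R = A/P = 31.9 / 18.9 = 1.6878 m.

1.6878


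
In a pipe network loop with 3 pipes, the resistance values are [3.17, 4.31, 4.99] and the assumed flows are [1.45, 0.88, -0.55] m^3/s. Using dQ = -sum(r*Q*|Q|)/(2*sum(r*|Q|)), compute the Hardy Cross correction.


Numerator terms (r*Q*|Q|): 3.17*1.45*|1.45| = 6.6649; 4.31*0.88*|0.88| = 3.3377; 4.99*-0.55*|-0.55| = -1.5095.
Sum of numerator = 8.4931.
Denominator terms (r*|Q|): 3.17*|1.45| = 4.5965; 4.31*|0.88| = 3.7928; 4.99*|-0.55| = 2.7445.
2 * sum of denominator = 2 * 11.1338 = 22.2676.
dQ = -8.4931 / 22.2676 = -0.3814 m^3/s.

-0.3814


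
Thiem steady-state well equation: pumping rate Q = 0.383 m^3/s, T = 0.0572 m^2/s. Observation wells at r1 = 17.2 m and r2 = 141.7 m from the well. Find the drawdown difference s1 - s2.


Thiem equation: s1 - s2 = Q/(2*pi*T) * ln(r2/r1).
ln(r2/r1) = ln(141.7/17.2) = 2.1088.
Q/(2*pi*T) = 0.383 / (2*pi*0.0572) = 0.383 / 0.3594 = 1.0657.
s1 - s2 = 1.0657 * 2.1088 = 2.2473 m.

2.2473


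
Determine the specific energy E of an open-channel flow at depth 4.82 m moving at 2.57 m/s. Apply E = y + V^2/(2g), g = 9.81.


Specific energy E = y + V^2/(2g).
Velocity head = V^2/(2g) = 2.57^2 / (2*9.81) = 6.6049 / 19.62 = 0.3366 m.
E = 4.82 + 0.3366 = 5.1566 m.

5.1566


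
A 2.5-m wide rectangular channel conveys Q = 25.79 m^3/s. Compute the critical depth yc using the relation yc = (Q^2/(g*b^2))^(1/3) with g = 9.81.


Using yc = (Q^2 / (g * b^2))^(1/3):
Q^2 = 25.79^2 = 665.12.
g * b^2 = 9.81 * 2.5^2 = 9.81 * 6.25 = 61.31.
Q^2 / (g*b^2) = 665.12 / 61.31 = 10.8485.
yc = 10.8485^(1/3) = 2.2137 m.

2.2137


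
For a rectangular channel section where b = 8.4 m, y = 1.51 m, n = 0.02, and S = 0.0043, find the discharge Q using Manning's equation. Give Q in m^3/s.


For a rectangular channel, the cross-sectional area A = b * y = 8.4 * 1.51 = 12.68 m^2.
The wetted perimeter P = b + 2y = 8.4 + 2*1.51 = 11.42 m.
Hydraulic radius R = A/P = 12.68/11.42 = 1.1107 m.
Velocity V = (1/n)*R^(2/3)*S^(1/2) = (1/0.02)*1.1107^(2/3)*0.0043^(1/2) = 3.5164 m/s.
Discharge Q = A * V = 12.68 * 3.5164 = 44.602 m^3/s.

44.602


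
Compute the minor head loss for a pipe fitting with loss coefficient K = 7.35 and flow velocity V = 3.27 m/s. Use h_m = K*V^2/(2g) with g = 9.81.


Minor loss formula: h_m = K * V^2/(2g).
V^2 = 3.27^2 = 10.6929.
V^2/(2g) = 10.6929 / 19.62 = 0.545 m.
h_m = 7.35 * 0.545 = 4.0057 m.

4.0057


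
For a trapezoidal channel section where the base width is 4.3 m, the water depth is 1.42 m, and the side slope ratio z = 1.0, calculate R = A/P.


For a trapezoidal section with side slope z:
A = (b + z*y)*y = (4.3 + 1.0*1.42)*1.42 = 8.122 m^2.
P = b + 2*y*sqrt(1 + z^2) = 4.3 + 2*1.42*sqrt(1 + 1.0^2) = 8.316 m.
R = A/P = 8.122 / 8.316 = 0.9767 m.

0.9767


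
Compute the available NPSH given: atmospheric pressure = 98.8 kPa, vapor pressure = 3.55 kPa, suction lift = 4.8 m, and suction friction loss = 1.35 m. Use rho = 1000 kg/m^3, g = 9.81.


NPSHa = p_atm/(rho*g) - z_s - hf_s - p_vap/(rho*g).
p_atm/(rho*g) = 98.8*1000 / (1000*9.81) = 10.071 m.
p_vap/(rho*g) = 3.55*1000 / (1000*9.81) = 0.362 m.
NPSHa = 10.071 - 4.8 - 1.35 - 0.362
      = 3.56 m.

3.56


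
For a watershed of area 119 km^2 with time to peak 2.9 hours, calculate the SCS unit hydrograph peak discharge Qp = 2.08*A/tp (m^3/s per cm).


SCS formula: Qp = 2.08 * A / tp.
Qp = 2.08 * 119 / 2.9
   = 247.52 / 2.9
   = 85.35 m^3/s per cm.

85.35


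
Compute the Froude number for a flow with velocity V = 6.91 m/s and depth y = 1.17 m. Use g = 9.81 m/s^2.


The Froude number is defined as Fr = V / sqrt(g*y).
g*y = 9.81 * 1.17 = 11.4777.
sqrt(g*y) = sqrt(11.4777) = 3.3879.
Fr = 6.91 / 3.3879 = 2.0396.

2.0396


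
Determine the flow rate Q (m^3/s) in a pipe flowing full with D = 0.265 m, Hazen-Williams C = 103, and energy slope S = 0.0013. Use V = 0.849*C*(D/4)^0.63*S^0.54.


For a full circular pipe, R = D/4 = 0.265/4 = 0.0663 m.
V = 0.849 * 103 * 0.0663^0.63 * 0.0013^0.54
  = 0.849 * 103 * 0.180862 * 0.027639
  = 0.4371 m/s.
Pipe area A = pi*D^2/4 = pi*0.265^2/4 = 0.0552 m^2.
Q = A * V = 0.0552 * 0.4371 = 0.0241 m^3/s.

0.0241


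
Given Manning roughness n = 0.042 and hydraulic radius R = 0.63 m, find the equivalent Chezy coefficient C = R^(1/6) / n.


The Chezy coefficient relates to Manning's n through C = R^(1/6) / n.
R^(1/6) = 0.63^(1/6) = 0.925884.
C = 0.925884 / 0.042 = 22.04 m^(1/2)/s.

22.04


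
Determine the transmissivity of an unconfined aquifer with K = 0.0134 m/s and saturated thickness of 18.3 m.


Transmissivity is defined as T = K * h.
T = 0.0134 * 18.3
  = 0.2452 m^2/s.

0.2452


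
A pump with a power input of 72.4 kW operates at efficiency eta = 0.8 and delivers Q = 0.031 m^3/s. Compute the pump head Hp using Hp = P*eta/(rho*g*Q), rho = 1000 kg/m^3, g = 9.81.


Pump head formula: Hp = P * eta / (rho * g * Q).
Numerator: P * eta = 72.4 * 1000 * 0.8 = 57920.0 W.
Denominator: rho * g * Q = 1000 * 9.81 * 0.031 = 304.11.
Hp = 57920.0 / 304.11 = 190.46 m.

190.46


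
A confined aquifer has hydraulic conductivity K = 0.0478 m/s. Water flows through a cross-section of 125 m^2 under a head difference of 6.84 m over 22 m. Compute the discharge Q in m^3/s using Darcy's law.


Darcy's law: Q = K * A * i, where i = dh/L.
Hydraulic gradient i = 6.84 / 22 = 0.310909.
Q = 0.0478 * 125 * 0.310909
  = 1.8577 m^3/s.

1.8577


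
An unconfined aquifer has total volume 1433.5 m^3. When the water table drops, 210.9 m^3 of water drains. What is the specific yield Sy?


Specific yield Sy = Volume drained / Total volume.
Sy = 210.9 / 1433.5
   = 0.1471.

0.1471


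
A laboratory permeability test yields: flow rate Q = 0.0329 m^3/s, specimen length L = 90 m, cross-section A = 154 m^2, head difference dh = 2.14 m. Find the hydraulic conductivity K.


From K = Q*L / (A*dh):
Numerator: Q*L = 0.0329 * 90 = 2.961.
Denominator: A*dh = 154 * 2.14 = 329.56.
K = 2.961 / 329.56 = 0.008985 m/s.

0.008985


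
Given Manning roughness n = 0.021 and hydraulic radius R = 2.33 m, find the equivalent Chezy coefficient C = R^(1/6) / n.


The Chezy coefficient relates to Manning's n through C = R^(1/6) / n.
R^(1/6) = 2.33^(1/6) = 1.151399.
C = 1.151399 / 0.021 = 54.83 m^(1/2)/s.

54.83


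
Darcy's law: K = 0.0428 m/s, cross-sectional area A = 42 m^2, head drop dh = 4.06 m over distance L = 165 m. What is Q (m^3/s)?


Darcy's law: Q = K * A * i, where i = dh/L.
Hydraulic gradient i = 4.06 / 165 = 0.024606.
Q = 0.0428 * 42 * 0.024606
  = 0.0442 m^3/s.

0.0442


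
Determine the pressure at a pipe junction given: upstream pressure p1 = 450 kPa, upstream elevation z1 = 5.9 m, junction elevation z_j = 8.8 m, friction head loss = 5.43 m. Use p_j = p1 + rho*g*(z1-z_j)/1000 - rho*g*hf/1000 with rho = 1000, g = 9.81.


Junction pressure: p_j = p1 + rho*g*(z1 - z_j)/1000 - rho*g*hf/1000.
Elevation term = 1000*9.81*(5.9 - 8.8)/1000 = -28.449 kPa.
Friction term = 1000*9.81*5.43/1000 = 53.268 kPa.
p_j = 450 + -28.449 - 53.268 = 368.28 kPa.

368.28


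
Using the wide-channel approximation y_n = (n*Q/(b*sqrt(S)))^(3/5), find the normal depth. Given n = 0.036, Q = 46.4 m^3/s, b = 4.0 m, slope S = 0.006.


We use the wide-channel approximation y_n = (n*Q/(b*sqrt(S)))^(3/5).
sqrt(S) = sqrt(0.006) = 0.07746.
Numerator: n*Q = 0.036 * 46.4 = 1.6704.
Denominator: b*sqrt(S) = 4.0 * 0.07746 = 0.30984.
arg = 5.3912.
y_n = 5.3912^(3/5) = 2.748 m.

2.748


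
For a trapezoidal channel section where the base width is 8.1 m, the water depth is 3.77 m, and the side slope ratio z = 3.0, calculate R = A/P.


For a trapezoidal section with side slope z:
A = (b + z*y)*y = (8.1 + 3.0*3.77)*3.77 = 73.176 m^2.
P = b + 2*y*sqrt(1 + z^2) = 8.1 + 2*3.77*sqrt(1 + 3.0^2) = 31.944 m.
R = A/P = 73.176 / 31.944 = 2.2908 m.

2.2908


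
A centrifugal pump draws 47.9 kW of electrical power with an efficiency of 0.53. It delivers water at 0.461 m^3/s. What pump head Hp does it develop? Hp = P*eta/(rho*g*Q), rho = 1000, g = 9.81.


Pump head formula: Hp = P * eta / (rho * g * Q).
Numerator: P * eta = 47.9 * 1000 * 0.53 = 25387.0 W.
Denominator: rho * g * Q = 1000 * 9.81 * 0.461 = 4522.41.
Hp = 25387.0 / 4522.41 = 5.61 m.

5.61


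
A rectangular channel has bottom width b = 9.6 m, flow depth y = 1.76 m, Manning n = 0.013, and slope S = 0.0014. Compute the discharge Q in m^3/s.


For a rectangular channel, the cross-sectional area A = b * y = 9.6 * 1.76 = 16.9 m^2.
The wetted perimeter P = b + 2y = 9.6 + 2*1.76 = 13.12 m.
Hydraulic radius R = A/P = 16.9/13.12 = 1.2878 m.
Velocity V = (1/n)*R^(2/3)*S^(1/2) = (1/0.013)*1.2878^(2/3)*0.0014^(1/2) = 3.4069 m/s.
Discharge Q = A * V = 16.9 * 3.4069 = 57.562 m^3/s.

57.562


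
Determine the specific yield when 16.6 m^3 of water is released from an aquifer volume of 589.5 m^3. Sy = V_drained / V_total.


Specific yield Sy = Volume drained / Total volume.
Sy = 16.6 / 589.5
   = 0.0282.

0.0282


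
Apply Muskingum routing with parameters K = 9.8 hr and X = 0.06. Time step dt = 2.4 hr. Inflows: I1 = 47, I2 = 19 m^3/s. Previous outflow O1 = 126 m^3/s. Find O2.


Muskingum coefficients:
denom = 2*K*(1-X) + dt = 2*9.8*(1-0.06) + 2.4 = 20.824.
C0 = (dt - 2*K*X)/denom = (2.4 - 2*9.8*0.06)/20.824 = 0.0588.
C1 = (dt + 2*K*X)/denom = (2.4 + 2*9.8*0.06)/20.824 = 0.1717.
C2 = (2*K*(1-X) - dt)/denom = 0.7695.
O2 = C0*I2 + C1*I1 + C2*O1
   = 0.0588*19 + 0.1717*47 + 0.7695*126
   = 106.14 m^3/s.

106.14
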